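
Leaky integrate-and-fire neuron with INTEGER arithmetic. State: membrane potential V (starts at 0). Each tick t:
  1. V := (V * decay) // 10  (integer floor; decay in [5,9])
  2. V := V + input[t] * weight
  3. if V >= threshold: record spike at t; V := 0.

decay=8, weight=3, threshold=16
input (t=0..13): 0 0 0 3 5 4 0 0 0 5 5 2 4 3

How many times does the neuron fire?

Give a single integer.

Answer: 4

Derivation:
t=0: input=0 -> V=0
t=1: input=0 -> V=0
t=2: input=0 -> V=0
t=3: input=3 -> V=9
t=4: input=5 -> V=0 FIRE
t=5: input=4 -> V=12
t=6: input=0 -> V=9
t=7: input=0 -> V=7
t=8: input=0 -> V=5
t=9: input=5 -> V=0 FIRE
t=10: input=5 -> V=15
t=11: input=2 -> V=0 FIRE
t=12: input=4 -> V=12
t=13: input=3 -> V=0 FIRE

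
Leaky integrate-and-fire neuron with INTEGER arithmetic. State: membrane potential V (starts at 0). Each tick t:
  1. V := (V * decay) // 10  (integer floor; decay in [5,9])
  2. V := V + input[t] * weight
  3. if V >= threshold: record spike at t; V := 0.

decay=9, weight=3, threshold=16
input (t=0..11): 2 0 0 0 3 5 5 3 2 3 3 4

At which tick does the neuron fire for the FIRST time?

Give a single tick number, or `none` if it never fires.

t=0: input=2 -> V=6
t=1: input=0 -> V=5
t=2: input=0 -> V=4
t=3: input=0 -> V=3
t=4: input=3 -> V=11
t=5: input=5 -> V=0 FIRE
t=6: input=5 -> V=15
t=7: input=3 -> V=0 FIRE
t=8: input=2 -> V=6
t=9: input=3 -> V=14
t=10: input=3 -> V=0 FIRE
t=11: input=4 -> V=12

Answer: 5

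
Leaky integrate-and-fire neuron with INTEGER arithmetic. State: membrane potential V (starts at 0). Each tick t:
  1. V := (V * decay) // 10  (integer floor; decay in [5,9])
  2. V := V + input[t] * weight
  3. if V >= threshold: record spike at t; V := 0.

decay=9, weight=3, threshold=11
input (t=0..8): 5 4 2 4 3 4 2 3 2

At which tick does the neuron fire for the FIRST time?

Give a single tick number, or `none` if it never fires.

Answer: 0

Derivation:
t=0: input=5 -> V=0 FIRE
t=1: input=4 -> V=0 FIRE
t=2: input=2 -> V=6
t=3: input=4 -> V=0 FIRE
t=4: input=3 -> V=9
t=5: input=4 -> V=0 FIRE
t=6: input=2 -> V=6
t=7: input=3 -> V=0 FIRE
t=8: input=2 -> V=6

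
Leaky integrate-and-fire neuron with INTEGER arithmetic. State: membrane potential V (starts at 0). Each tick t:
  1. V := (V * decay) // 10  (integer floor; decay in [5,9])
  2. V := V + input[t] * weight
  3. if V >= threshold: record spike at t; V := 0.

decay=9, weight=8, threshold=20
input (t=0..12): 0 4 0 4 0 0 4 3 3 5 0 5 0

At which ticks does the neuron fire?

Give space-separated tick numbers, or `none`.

Answer: 1 3 6 7 8 9 11

Derivation:
t=0: input=0 -> V=0
t=1: input=4 -> V=0 FIRE
t=2: input=0 -> V=0
t=3: input=4 -> V=0 FIRE
t=4: input=0 -> V=0
t=5: input=0 -> V=0
t=6: input=4 -> V=0 FIRE
t=7: input=3 -> V=0 FIRE
t=8: input=3 -> V=0 FIRE
t=9: input=5 -> V=0 FIRE
t=10: input=0 -> V=0
t=11: input=5 -> V=0 FIRE
t=12: input=0 -> V=0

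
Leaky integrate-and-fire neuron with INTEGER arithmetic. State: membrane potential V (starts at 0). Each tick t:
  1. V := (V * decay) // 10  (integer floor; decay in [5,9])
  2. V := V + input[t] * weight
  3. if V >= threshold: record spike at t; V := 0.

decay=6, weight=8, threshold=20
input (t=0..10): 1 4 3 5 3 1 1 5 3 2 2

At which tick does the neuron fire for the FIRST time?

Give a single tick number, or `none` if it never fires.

t=0: input=1 -> V=8
t=1: input=4 -> V=0 FIRE
t=2: input=3 -> V=0 FIRE
t=3: input=5 -> V=0 FIRE
t=4: input=3 -> V=0 FIRE
t=5: input=1 -> V=8
t=6: input=1 -> V=12
t=7: input=5 -> V=0 FIRE
t=8: input=3 -> V=0 FIRE
t=9: input=2 -> V=16
t=10: input=2 -> V=0 FIRE

Answer: 1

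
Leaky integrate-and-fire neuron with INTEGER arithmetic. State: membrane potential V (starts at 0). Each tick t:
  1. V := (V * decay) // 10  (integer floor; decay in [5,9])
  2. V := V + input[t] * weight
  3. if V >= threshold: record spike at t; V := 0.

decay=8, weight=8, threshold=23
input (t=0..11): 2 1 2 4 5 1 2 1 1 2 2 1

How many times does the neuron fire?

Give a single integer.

Answer: 5

Derivation:
t=0: input=2 -> V=16
t=1: input=1 -> V=20
t=2: input=2 -> V=0 FIRE
t=3: input=4 -> V=0 FIRE
t=4: input=5 -> V=0 FIRE
t=5: input=1 -> V=8
t=6: input=2 -> V=22
t=7: input=1 -> V=0 FIRE
t=8: input=1 -> V=8
t=9: input=2 -> V=22
t=10: input=2 -> V=0 FIRE
t=11: input=1 -> V=8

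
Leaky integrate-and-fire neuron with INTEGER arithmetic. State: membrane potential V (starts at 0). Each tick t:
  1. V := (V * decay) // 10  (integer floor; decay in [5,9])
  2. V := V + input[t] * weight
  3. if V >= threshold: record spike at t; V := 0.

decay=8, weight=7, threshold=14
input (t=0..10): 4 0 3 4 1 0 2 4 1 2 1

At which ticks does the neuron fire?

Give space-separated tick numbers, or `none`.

Answer: 0 2 3 6 7 9

Derivation:
t=0: input=4 -> V=0 FIRE
t=1: input=0 -> V=0
t=2: input=3 -> V=0 FIRE
t=3: input=4 -> V=0 FIRE
t=4: input=1 -> V=7
t=5: input=0 -> V=5
t=6: input=2 -> V=0 FIRE
t=7: input=4 -> V=0 FIRE
t=8: input=1 -> V=7
t=9: input=2 -> V=0 FIRE
t=10: input=1 -> V=7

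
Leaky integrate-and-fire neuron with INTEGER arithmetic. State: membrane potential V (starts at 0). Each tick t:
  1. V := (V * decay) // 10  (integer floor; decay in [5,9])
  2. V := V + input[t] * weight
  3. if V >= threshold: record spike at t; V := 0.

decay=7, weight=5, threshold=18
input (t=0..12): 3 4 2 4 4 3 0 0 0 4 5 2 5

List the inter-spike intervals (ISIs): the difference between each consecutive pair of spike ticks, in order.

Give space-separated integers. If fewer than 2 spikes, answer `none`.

Answer: 2 1 5 1 2

Derivation:
t=0: input=3 -> V=15
t=1: input=4 -> V=0 FIRE
t=2: input=2 -> V=10
t=3: input=4 -> V=0 FIRE
t=4: input=4 -> V=0 FIRE
t=5: input=3 -> V=15
t=6: input=0 -> V=10
t=7: input=0 -> V=7
t=8: input=0 -> V=4
t=9: input=4 -> V=0 FIRE
t=10: input=5 -> V=0 FIRE
t=11: input=2 -> V=10
t=12: input=5 -> V=0 FIRE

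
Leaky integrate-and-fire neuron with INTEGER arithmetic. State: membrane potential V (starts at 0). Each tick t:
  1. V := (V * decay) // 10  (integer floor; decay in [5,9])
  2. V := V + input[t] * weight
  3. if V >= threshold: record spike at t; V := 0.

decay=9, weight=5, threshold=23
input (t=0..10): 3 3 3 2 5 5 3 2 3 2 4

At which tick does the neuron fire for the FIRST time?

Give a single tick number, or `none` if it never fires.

Answer: 1

Derivation:
t=0: input=3 -> V=15
t=1: input=3 -> V=0 FIRE
t=2: input=3 -> V=15
t=3: input=2 -> V=0 FIRE
t=4: input=5 -> V=0 FIRE
t=5: input=5 -> V=0 FIRE
t=6: input=3 -> V=15
t=7: input=2 -> V=0 FIRE
t=8: input=3 -> V=15
t=9: input=2 -> V=0 FIRE
t=10: input=4 -> V=20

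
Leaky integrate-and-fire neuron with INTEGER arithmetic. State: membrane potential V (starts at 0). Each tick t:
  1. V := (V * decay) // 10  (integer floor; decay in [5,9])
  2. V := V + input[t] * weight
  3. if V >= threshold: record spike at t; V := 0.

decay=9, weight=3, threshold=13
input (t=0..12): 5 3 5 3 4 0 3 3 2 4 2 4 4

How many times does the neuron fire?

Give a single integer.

t=0: input=5 -> V=0 FIRE
t=1: input=3 -> V=9
t=2: input=5 -> V=0 FIRE
t=3: input=3 -> V=9
t=4: input=4 -> V=0 FIRE
t=5: input=0 -> V=0
t=6: input=3 -> V=9
t=7: input=3 -> V=0 FIRE
t=8: input=2 -> V=6
t=9: input=4 -> V=0 FIRE
t=10: input=2 -> V=6
t=11: input=4 -> V=0 FIRE
t=12: input=4 -> V=12

Answer: 6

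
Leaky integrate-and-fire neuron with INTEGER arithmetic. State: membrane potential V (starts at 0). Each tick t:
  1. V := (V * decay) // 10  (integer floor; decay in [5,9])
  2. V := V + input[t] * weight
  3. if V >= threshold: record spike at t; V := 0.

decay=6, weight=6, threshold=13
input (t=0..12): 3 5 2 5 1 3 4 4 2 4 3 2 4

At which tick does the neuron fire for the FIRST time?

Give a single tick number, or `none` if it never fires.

Answer: 0

Derivation:
t=0: input=3 -> V=0 FIRE
t=1: input=5 -> V=0 FIRE
t=2: input=2 -> V=12
t=3: input=5 -> V=0 FIRE
t=4: input=1 -> V=6
t=5: input=3 -> V=0 FIRE
t=6: input=4 -> V=0 FIRE
t=7: input=4 -> V=0 FIRE
t=8: input=2 -> V=12
t=9: input=4 -> V=0 FIRE
t=10: input=3 -> V=0 FIRE
t=11: input=2 -> V=12
t=12: input=4 -> V=0 FIRE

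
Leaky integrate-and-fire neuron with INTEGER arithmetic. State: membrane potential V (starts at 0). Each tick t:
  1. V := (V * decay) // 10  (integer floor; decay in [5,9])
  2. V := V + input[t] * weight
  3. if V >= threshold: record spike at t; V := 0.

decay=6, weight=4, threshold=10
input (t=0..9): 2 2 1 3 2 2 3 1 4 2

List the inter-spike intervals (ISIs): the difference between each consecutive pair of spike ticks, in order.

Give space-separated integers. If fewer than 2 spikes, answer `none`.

Answer: 2 2 1 2

Derivation:
t=0: input=2 -> V=8
t=1: input=2 -> V=0 FIRE
t=2: input=1 -> V=4
t=3: input=3 -> V=0 FIRE
t=4: input=2 -> V=8
t=5: input=2 -> V=0 FIRE
t=6: input=3 -> V=0 FIRE
t=7: input=1 -> V=4
t=8: input=4 -> V=0 FIRE
t=9: input=2 -> V=8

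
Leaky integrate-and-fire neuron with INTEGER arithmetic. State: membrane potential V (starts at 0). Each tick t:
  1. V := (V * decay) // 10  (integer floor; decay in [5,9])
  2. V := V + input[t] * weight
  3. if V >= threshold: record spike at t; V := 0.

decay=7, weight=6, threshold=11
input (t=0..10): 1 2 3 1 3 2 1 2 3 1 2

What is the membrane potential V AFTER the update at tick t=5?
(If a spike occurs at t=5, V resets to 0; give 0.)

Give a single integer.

t=0: input=1 -> V=6
t=1: input=2 -> V=0 FIRE
t=2: input=3 -> V=0 FIRE
t=3: input=1 -> V=6
t=4: input=3 -> V=0 FIRE
t=5: input=2 -> V=0 FIRE
t=6: input=1 -> V=6
t=7: input=2 -> V=0 FIRE
t=8: input=3 -> V=0 FIRE
t=9: input=1 -> V=6
t=10: input=2 -> V=0 FIRE

Answer: 0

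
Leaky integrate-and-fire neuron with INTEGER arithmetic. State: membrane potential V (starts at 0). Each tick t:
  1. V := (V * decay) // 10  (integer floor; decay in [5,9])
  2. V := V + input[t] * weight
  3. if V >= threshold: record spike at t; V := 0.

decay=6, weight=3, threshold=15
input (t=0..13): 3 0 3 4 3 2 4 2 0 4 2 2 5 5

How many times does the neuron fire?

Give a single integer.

t=0: input=3 -> V=9
t=1: input=0 -> V=5
t=2: input=3 -> V=12
t=3: input=4 -> V=0 FIRE
t=4: input=3 -> V=9
t=5: input=2 -> V=11
t=6: input=4 -> V=0 FIRE
t=7: input=2 -> V=6
t=8: input=0 -> V=3
t=9: input=4 -> V=13
t=10: input=2 -> V=13
t=11: input=2 -> V=13
t=12: input=5 -> V=0 FIRE
t=13: input=5 -> V=0 FIRE

Answer: 4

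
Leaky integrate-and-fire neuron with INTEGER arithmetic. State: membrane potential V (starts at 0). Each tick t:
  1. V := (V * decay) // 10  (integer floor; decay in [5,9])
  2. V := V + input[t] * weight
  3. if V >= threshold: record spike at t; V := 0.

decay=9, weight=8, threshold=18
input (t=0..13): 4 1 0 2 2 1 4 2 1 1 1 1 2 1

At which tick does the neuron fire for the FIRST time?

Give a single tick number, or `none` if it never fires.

Answer: 0

Derivation:
t=0: input=4 -> V=0 FIRE
t=1: input=1 -> V=8
t=2: input=0 -> V=7
t=3: input=2 -> V=0 FIRE
t=4: input=2 -> V=16
t=5: input=1 -> V=0 FIRE
t=6: input=4 -> V=0 FIRE
t=7: input=2 -> V=16
t=8: input=1 -> V=0 FIRE
t=9: input=1 -> V=8
t=10: input=1 -> V=15
t=11: input=1 -> V=0 FIRE
t=12: input=2 -> V=16
t=13: input=1 -> V=0 FIRE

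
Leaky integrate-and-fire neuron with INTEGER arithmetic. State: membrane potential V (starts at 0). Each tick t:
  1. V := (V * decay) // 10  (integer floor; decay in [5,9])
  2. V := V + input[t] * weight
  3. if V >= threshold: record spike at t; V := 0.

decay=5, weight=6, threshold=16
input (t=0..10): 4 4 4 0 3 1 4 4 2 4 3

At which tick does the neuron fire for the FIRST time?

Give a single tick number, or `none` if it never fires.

Answer: 0

Derivation:
t=0: input=4 -> V=0 FIRE
t=1: input=4 -> V=0 FIRE
t=2: input=4 -> V=0 FIRE
t=3: input=0 -> V=0
t=4: input=3 -> V=0 FIRE
t=5: input=1 -> V=6
t=6: input=4 -> V=0 FIRE
t=7: input=4 -> V=0 FIRE
t=8: input=2 -> V=12
t=9: input=4 -> V=0 FIRE
t=10: input=3 -> V=0 FIRE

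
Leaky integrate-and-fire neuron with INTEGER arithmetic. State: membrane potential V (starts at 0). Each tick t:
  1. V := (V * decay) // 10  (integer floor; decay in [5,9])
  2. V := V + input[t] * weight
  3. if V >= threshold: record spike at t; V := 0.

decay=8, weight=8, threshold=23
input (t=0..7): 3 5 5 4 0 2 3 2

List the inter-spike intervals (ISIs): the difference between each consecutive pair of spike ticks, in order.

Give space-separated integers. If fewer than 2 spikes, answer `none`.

Answer: 1 1 1 3

Derivation:
t=0: input=3 -> V=0 FIRE
t=1: input=5 -> V=0 FIRE
t=2: input=5 -> V=0 FIRE
t=3: input=4 -> V=0 FIRE
t=4: input=0 -> V=0
t=5: input=2 -> V=16
t=6: input=3 -> V=0 FIRE
t=7: input=2 -> V=16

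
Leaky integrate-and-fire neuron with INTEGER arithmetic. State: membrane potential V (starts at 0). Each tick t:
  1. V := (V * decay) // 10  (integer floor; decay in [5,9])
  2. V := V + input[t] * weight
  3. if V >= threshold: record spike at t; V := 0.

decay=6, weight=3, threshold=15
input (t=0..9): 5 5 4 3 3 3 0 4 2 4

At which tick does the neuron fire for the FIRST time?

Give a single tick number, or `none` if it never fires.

Answer: 0

Derivation:
t=0: input=5 -> V=0 FIRE
t=1: input=5 -> V=0 FIRE
t=2: input=4 -> V=12
t=3: input=3 -> V=0 FIRE
t=4: input=3 -> V=9
t=5: input=3 -> V=14
t=6: input=0 -> V=8
t=7: input=4 -> V=0 FIRE
t=8: input=2 -> V=6
t=9: input=4 -> V=0 FIRE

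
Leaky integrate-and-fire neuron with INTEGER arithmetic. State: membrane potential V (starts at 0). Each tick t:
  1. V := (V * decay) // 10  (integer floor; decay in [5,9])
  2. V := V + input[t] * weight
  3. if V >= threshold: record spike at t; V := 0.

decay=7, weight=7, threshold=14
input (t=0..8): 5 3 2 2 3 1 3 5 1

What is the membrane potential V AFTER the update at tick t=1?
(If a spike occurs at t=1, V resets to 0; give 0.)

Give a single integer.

Answer: 0

Derivation:
t=0: input=5 -> V=0 FIRE
t=1: input=3 -> V=0 FIRE
t=2: input=2 -> V=0 FIRE
t=3: input=2 -> V=0 FIRE
t=4: input=3 -> V=0 FIRE
t=5: input=1 -> V=7
t=6: input=3 -> V=0 FIRE
t=7: input=5 -> V=0 FIRE
t=8: input=1 -> V=7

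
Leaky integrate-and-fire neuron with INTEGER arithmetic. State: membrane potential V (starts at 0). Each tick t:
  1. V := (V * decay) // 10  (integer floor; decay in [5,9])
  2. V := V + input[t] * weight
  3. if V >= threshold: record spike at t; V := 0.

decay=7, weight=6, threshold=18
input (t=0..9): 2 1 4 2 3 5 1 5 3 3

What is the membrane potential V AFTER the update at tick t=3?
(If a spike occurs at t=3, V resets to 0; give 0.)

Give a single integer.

t=0: input=2 -> V=12
t=1: input=1 -> V=14
t=2: input=4 -> V=0 FIRE
t=3: input=2 -> V=12
t=4: input=3 -> V=0 FIRE
t=5: input=5 -> V=0 FIRE
t=6: input=1 -> V=6
t=7: input=5 -> V=0 FIRE
t=8: input=3 -> V=0 FIRE
t=9: input=3 -> V=0 FIRE

Answer: 12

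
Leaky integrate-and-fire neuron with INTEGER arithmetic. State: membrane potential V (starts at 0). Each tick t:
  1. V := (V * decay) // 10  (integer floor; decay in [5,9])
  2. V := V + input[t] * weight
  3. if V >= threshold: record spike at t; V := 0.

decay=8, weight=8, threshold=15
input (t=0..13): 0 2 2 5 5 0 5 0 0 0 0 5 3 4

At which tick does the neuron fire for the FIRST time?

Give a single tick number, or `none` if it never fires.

t=0: input=0 -> V=0
t=1: input=2 -> V=0 FIRE
t=2: input=2 -> V=0 FIRE
t=3: input=5 -> V=0 FIRE
t=4: input=5 -> V=0 FIRE
t=5: input=0 -> V=0
t=6: input=5 -> V=0 FIRE
t=7: input=0 -> V=0
t=8: input=0 -> V=0
t=9: input=0 -> V=0
t=10: input=0 -> V=0
t=11: input=5 -> V=0 FIRE
t=12: input=3 -> V=0 FIRE
t=13: input=4 -> V=0 FIRE

Answer: 1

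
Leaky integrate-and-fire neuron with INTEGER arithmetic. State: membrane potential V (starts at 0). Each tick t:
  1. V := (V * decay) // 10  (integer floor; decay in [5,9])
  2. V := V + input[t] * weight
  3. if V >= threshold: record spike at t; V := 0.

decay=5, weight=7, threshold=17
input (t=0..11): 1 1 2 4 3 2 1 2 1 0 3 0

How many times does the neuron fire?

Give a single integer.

t=0: input=1 -> V=7
t=1: input=1 -> V=10
t=2: input=2 -> V=0 FIRE
t=3: input=4 -> V=0 FIRE
t=4: input=3 -> V=0 FIRE
t=5: input=2 -> V=14
t=6: input=1 -> V=14
t=7: input=2 -> V=0 FIRE
t=8: input=1 -> V=7
t=9: input=0 -> V=3
t=10: input=3 -> V=0 FIRE
t=11: input=0 -> V=0

Answer: 5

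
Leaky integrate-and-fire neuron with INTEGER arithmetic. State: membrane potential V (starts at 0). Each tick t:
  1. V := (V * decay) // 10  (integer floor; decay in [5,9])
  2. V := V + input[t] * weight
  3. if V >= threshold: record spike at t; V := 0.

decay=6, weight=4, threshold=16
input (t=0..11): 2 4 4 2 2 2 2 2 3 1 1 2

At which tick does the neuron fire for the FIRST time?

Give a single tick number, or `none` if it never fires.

t=0: input=2 -> V=8
t=1: input=4 -> V=0 FIRE
t=2: input=4 -> V=0 FIRE
t=3: input=2 -> V=8
t=4: input=2 -> V=12
t=5: input=2 -> V=15
t=6: input=2 -> V=0 FIRE
t=7: input=2 -> V=8
t=8: input=3 -> V=0 FIRE
t=9: input=1 -> V=4
t=10: input=1 -> V=6
t=11: input=2 -> V=11

Answer: 1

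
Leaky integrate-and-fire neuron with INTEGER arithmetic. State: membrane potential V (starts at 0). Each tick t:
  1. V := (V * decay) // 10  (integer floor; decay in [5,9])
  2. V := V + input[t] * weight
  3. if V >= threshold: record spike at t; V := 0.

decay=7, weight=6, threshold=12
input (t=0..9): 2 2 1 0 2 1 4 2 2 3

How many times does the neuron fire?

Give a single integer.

t=0: input=2 -> V=0 FIRE
t=1: input=2 -> V=0 FIRE
t=2: input=1 -> V=6
t=3: input=0 -> V=4
t=4: input=2 -> V=0 FIRE
t=5: input=1 -> V=6
t=6: input=4 -> V=0 FIRE
t=7: input=2 -> V=0 FIRE
t=8: input=2 -> V=0 FIRE
t=9: input=3 -> V=0 FIRE

Answer: 7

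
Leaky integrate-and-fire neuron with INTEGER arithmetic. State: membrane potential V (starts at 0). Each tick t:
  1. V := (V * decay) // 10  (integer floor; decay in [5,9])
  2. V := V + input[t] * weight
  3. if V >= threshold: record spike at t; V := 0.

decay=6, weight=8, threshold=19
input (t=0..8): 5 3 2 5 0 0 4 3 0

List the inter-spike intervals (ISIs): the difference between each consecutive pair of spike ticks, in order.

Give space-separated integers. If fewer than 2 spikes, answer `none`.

t=0: input=5 -> V=0 FIRE
t=1: input=3 -> V=0 FIRE
t=2: input=2 -> V=16
t=3: input=5 -> V=0 FIRE
t=4: input=0 -> V=0
t=5: input=0 -> V=0
t=6: input=4 -> V=0 FIRE
t=7: input=3 -> V=0 FIRE
t=8: input=0 -> V=0

Answer: 1 2 3 1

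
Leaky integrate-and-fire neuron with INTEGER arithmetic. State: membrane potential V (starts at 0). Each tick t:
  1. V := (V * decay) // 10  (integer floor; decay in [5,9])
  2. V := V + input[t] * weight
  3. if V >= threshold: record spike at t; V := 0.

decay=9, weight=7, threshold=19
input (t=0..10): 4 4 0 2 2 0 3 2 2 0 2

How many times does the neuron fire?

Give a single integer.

Answer: 5

Derivation:
t=0: input=4 -> V=0 FIRE
t=1: input=4 -> V=0 FIRE
t=2: input=0 -> V=0
t=3: input=2 -> V=14
t=4: input=2 -> V=0 FIRE
t=5: input=0 -> V=0
t=6: input=3 -> V=0 FIRE
t=7: input=2 -> V=14
t=8: input=2 -> V=0 FIRE
t=9: input=0 -> V=0
t=10: input=2 -> V=14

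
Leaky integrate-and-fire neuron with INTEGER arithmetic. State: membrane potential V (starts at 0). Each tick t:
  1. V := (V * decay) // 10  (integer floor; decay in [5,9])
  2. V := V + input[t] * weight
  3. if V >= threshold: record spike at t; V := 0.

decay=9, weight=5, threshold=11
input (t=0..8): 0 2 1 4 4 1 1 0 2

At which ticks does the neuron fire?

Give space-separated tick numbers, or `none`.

t=0: input=0 -> V=0
t=1: input=2 -> V=10
t=2: input=1 -> V=0 FIRE
t=3: input=4 -> V=0 FIRE
t=4: input=4 -> V=0 FIRE
t=5: input=1 -> V=5
t=6: input=1 -> V=9
t=7: input=0 -> V=8
t=8: input=2 -> V=0 FIRE

Answer: 2 3 4 8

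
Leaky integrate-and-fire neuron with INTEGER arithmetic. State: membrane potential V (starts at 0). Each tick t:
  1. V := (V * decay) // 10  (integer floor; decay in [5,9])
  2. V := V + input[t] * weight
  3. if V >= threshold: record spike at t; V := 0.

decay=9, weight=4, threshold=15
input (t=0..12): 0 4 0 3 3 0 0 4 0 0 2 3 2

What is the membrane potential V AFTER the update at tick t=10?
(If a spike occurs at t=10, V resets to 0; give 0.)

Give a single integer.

t=0: input=0 -> V=0
t=1: input=4 -> V=0 FIRE
t=2: input=0 -> V=0
t=3: input=3 -> V=12
t=4: input=3 -> V=0 FIRE
t=5: input=0 -> V=0
t=6: input=0 -> V=0
t=7: input=4 -> V=0 FIRE
t=8: input=0 -> V=0
t=9: input=0 -> V=0
t=10: input=2 -> V=8
t=11: input=3 -> V=0 FIRE
t=12: input=2 -> V=8

Answer: 8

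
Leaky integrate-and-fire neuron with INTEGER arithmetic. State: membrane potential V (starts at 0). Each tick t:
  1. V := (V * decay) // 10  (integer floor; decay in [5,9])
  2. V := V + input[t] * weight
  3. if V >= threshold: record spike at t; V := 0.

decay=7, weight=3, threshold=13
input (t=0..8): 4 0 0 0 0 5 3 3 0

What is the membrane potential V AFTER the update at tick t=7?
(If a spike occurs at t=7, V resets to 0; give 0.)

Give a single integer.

t=0: input=4 -> V=12
t=1: input=0 -> V=8
t=2: input=0 -> V=5
t=3: input=0 -> V=3
t=4: input=0 -> V=2
t=5: input=5 -> V=0 FIRE
t=6: input=3 -> V=9
t=7: input=3 -> V=0 FIRE
t=8: input=0 -> V=0

Answer: 0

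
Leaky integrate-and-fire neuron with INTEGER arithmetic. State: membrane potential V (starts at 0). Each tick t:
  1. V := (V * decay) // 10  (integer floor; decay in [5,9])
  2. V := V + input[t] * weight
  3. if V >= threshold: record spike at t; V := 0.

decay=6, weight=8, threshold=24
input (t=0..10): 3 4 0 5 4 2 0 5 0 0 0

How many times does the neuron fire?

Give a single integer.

Answer: 5

Derivation:
t=0: input=3 -> V=0 FIRE
t=1: input=4 -> V=0 FIRE
t=2: input=0 -> V=0
t=3: input=5 -> V=0 FIRE
t=4: input=4 -> V=0 FIRE
t=5: input=2 -> V=16
t=6: input=0 -> V=9
t=7: input=5 -> V=0 FIRE
t=8: input=0 -> V=0
t=9: input=0 -> V=0
t=10: input=0 -> V=0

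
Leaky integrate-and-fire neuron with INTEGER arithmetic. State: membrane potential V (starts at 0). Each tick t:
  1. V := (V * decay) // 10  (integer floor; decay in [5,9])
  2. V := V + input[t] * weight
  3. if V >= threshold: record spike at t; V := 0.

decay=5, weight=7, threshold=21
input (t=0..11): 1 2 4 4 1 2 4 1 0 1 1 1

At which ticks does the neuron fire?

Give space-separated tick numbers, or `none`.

t=0: input=1 -> V=7
t=1: input=2 -> V=17
t=2: input=4 -> V=0 FIRE
t=3: input=4 -> V=0 FIRE
t=4: input=1 -> V=7
t=5: input=2 -> V=17
t=6: input=4 -> V=0 FIRE
t=7: input=1 -> V=7
t=8: input=0 -> V=3
t=9: input=1 -> V=8
t=10: input=1 -> V=11
t=11: input=1 -> V=12

Answer: 2 3 6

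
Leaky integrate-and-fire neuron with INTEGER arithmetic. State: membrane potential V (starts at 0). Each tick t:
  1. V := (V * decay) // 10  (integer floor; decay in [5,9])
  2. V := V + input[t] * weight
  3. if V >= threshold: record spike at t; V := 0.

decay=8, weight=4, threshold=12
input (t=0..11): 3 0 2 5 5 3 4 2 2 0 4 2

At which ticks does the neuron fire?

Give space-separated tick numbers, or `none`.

Answer: 0 3 4 5 6 8 10

Derivation:
t=0: input=3 -> V=0 FIRE
t=1: input=0 -> V=0
t=2: input=2 -> V=8
t=3: input=5 -> V=0 FIRE
t=4: input=5 -> V=0 FIRE
t=5: input=3 -> V=0 FIRE
t=6: input=4 -> V=0 FIRE
t=7: input=2 -> V=8
t=8: input=2 -> V=0 FIRE
t=9: input=0 -> V=0
t=10: input=4 -> V=0 FIRE
t=11: input=2 -> V=8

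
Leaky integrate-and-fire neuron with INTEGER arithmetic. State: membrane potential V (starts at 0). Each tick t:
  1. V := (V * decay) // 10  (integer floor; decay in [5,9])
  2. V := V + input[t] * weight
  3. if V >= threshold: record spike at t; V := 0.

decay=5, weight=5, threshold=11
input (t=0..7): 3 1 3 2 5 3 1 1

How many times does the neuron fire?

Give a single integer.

t=0: input=3 -> V=0 FIRE
t=1: input=1 -> V=5
t=2: input=3 -> V=0 FIRE
t=3: input=2 -> V=10
t=4: input=5 -> V=0 FIRE
t=5: input=3 -> V=0 FIRE
t=6: input=1 -> V=5
t=7: input=1 -> V=7

Answer: 4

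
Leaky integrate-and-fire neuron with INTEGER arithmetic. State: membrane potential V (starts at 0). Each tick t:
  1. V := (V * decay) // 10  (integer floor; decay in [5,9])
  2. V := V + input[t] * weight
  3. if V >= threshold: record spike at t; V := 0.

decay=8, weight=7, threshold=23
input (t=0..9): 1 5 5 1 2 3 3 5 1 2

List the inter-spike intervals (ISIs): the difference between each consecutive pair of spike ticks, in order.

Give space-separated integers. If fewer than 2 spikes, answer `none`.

Answer: 1 3 2

Derivation:
t=0: input=1 -> V=7
t=1: input=5 -> V=0 FIRE
t=2: input=5 -> V=0 FIRE
t=3: input=1 -> V=7
t=4: input=2 -> V=19
t=5: input=3 -> V=0 FIRE
t=6: input=3 -> V=21
t=7: input=5 -> V=0 FIRE
t=8: input=1 -> V=7
t=9: input=2 -> V=19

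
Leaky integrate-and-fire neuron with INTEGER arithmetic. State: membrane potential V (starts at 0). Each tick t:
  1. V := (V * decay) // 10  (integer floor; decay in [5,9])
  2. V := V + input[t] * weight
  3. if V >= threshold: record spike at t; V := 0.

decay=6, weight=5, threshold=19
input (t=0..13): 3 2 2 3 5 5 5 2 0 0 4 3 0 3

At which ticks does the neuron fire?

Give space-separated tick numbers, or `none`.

t=0: input=3 -> V=15
t=1: input=2 -> V=0 FIRE
t=2: input=2 -> V=10
t=3: input=3 -> V=0 FIRE
t=4: input=5 -> V=0 FIRE
t=5: input=5 -> V=0 FIRE
t=6: input=5 -> V=0 FIRE
t=7: input=2 -> V=10
t=8: input=0 -> V=6
t=9: input=0 -> V=3
t=10: input=4 -> V=0 FIRE
t=11: input=3 -> V=15
t=12: input=0 -> V=9
t=13: input=3 -> V=0 FIRE

Answer: 1 3 4 5 6 10 13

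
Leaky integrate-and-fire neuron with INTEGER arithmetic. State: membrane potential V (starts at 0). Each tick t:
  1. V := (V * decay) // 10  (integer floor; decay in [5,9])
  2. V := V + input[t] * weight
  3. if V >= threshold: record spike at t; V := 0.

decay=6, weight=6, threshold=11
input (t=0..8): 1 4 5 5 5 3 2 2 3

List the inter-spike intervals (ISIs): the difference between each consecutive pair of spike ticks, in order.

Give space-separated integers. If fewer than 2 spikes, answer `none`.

t=0: input=1 -> V=6
t=1: input=4 -> V=0 FIRE
t=2: input=5 -> V=0 FIRE
t=3: input=5 -> V=0 FIRE
t=4: input=5 -> V=0 FIRE
t=5: input=3 -> V=0 FIRE
t=6: input=2 -> V=0 FIRE
t=7: input=2 -> V=0 FIRE
t=8: input=3 -> V=0 FIRE

Answer: 1 1 1 1 1 1 1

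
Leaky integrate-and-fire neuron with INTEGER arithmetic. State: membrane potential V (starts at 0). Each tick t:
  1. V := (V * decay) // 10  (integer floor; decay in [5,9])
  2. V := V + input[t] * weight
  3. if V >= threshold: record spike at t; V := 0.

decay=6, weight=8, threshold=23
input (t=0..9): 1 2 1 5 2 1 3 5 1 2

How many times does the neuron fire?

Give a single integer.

Answer: 3

Derivation:
t=0: input=1 -> V=8
t=1: input=2 -> V=20
t=2: input=1 -> V=20
t=3: input=5 -> V=0 FIRE
t=4: input=2 -> V=16
t=5: input=1 -> V=17
t=6: input=3 -> V=0 FIRE
t=7: input=5 -> V=0 FIRE
t=8: input=1 -> V=8
t=9: input=2 -> V=20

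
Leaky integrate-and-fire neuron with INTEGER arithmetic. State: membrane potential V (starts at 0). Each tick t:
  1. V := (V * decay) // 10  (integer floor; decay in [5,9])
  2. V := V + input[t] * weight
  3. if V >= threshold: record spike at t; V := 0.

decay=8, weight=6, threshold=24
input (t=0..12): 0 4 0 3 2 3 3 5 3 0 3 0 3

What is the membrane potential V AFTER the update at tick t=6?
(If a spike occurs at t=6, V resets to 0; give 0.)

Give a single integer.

t=0: input=0 -> V=0
t=1: input=4 -> V=0 FIRE
t=2: input=0 -> V=0
t=3: input=3 -> V=18
t=4: input=2 -> V=0 FIRE
t=5: input=3 -> V=18
t=6: input=3 -> V=0 FIRE
t=7: input=5 -> V=0 FIRE
t=8: input=3 -> V=18
t=9: input=0 -> V=14
t=10: input=3 -> V=0 FIRE
t=11: input=0 -> V=0
t=12: input=3 -> V=18

Answer: 0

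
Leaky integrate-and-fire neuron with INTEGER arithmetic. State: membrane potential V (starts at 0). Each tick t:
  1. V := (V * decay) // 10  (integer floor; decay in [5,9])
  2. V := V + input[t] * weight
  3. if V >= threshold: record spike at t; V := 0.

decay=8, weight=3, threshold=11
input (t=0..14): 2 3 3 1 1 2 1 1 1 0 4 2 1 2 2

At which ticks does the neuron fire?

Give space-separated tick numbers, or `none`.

t=0: input=2 -> V=6
t=1: input=3 -> V=0 FIRE
t=2: input=3 -> V=9
t=3: input=1 -> V=10
t=4: input=1 -> V=0 FIRE
t=5: input=2 -> V=6
t=6: input=1 -> V=7
t=7: input=1 -> V=8
t=8: input=1 -> V=9
t=9: input=0 -> V=7
t=10: input=4 -> V=0 FIRE
t=11: input=2 -> V=6
t=12: input=1 -> V=7
t=13: input=2 -> V=0 FIRE
t=14: input=2 -> V=6

Answer: 1 4 10 13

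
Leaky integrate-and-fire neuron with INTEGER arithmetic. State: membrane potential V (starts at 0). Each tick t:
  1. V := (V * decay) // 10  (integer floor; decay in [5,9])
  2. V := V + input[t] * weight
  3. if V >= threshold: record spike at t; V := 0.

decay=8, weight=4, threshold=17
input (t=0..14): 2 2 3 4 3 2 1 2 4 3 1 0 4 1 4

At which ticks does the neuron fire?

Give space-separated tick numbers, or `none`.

Answer: 2 4 8 12 14

Derivation:
t=0: input=2 -> V=8
t=1: input=2 -> V=14
t=2: input=3 -> V=0 FIRE
t=3: input=4 -> V=16
t=4: input=3 -> V=0 FIRE
t=5: input=2 -> V=8
t=6: input=1 -> V=10
t=7: input=2 -> V=16
t=8: input=4 -> V=0 FIRE
t=9: input=3 -> V=12
t=10: input=1 -> V=13
t=11: input=0 -> V=10
t=12: input=4 -> V=0 FIRE
t=13: input=1 -> V=4
t=14: input=4 -> V=0 FIRE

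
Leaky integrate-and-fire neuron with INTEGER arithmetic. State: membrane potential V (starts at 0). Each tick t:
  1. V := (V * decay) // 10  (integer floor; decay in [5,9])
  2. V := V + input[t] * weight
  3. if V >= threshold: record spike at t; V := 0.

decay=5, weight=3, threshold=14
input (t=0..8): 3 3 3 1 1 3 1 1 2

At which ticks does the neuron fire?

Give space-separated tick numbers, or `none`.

t=0: input=3 -> V=9
t=1: input=3 -> V=13
t=2: input=3 -> V=0 FIRE
t=3: input=1 -> V=3
t=4: input=1 -> V=4
t=5: input=3 -> V=11
t=6: input=1 -> V=8
t=7: input=1 -> V=7
t=8: input=2 -> V=9

Answer: 2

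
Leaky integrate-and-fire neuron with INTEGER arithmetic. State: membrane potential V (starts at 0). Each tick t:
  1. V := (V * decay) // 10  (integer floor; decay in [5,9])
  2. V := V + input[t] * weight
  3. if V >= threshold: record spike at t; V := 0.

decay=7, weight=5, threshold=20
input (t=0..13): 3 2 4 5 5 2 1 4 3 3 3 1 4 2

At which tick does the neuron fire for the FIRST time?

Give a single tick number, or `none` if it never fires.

t=0: input=3 -> V=15
t=1: input=2 -> V=0 FIRE
t=2: input=4 -> V=0 FIRE
t=3: input=5 -> V=0 FIRE
t=4: input=5 -> V=0 FIRE
t=5: input=2 -> V=10
t=6: input=1 -> V=12
t=7: input=4 -> V=0 FIRE
t=8: input=3 -> V=15
t=9: input=3 -> V=0 FIRE
t=10: input=3 -> V=15
t=11: input=1 -> V=15
t=12: input=4 -> V=0 FIRE
t=13: input=2 -> V=10

Answer: 1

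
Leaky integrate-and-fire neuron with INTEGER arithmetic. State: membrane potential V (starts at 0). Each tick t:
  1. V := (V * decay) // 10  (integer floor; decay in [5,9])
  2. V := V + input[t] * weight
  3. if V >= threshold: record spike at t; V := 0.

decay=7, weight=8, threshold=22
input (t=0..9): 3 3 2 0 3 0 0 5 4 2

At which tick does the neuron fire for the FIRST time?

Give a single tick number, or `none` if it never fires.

Answer: 0

Derivation:
t=0: input=3 -> V=0 FIRE
t=1: input=3 -> V=0 FIRE
t=2: input=2 -> V=16
t=3: input=0 -> V=11
t=4: input=3 -> V=0 FIRE
t=5: input=0 -> V=0
t=6: input=0 -> V=0
t=7: input=5 -> V=0 FIRE
t=8: input=4 -> V=0 FIRE
t=9: input=2 -> V=16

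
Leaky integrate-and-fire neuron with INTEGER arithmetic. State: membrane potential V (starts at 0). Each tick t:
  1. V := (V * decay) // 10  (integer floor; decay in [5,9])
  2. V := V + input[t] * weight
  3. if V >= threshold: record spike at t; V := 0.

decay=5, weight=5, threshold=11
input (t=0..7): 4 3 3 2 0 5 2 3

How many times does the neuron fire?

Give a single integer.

t=0: input=4 -> V=0 FIRE
t=1: input=3 -> V=0 FIRE
t=2: input=3 -> V=0 FIRE
t=3: input=2 -> V=10
t=4: input=0 -> V=5
t=5: input=5 -> V=0 FIRE
t=6: input=2 -> V=10
t=7: input=3 -> V=0 FIRE

Answer: 5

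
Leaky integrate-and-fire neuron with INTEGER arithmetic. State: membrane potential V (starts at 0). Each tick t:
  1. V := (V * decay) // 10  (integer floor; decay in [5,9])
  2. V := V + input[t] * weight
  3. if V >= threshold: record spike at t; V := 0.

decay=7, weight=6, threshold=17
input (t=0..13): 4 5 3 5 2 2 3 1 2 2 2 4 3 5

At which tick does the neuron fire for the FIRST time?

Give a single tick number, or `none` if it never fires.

Answer: 0

Derivation:
t=0: input=4 -> V=0 FIRE
t=1: input=5 -> V=0 FIRE
t=2: input=3 -> V=0 FIRE
t=3: input=5 -> V=0 FIRE
t=4: input=2 -> V=12
t=5: input=2 -> V=0 FIRE
t=6: input=3 -> V=0 FIRE
t=7: input=1 -> V=6
t=8: input=2 -> V=16
t=9: input=2 -> V=0 FIRE
t=10: input=2 -> V=12
t=11: input=4 -> V=0 FIRE
t=12: input=3 -> V=0 FIRE
t=13: input=5 -> V=0 FIRE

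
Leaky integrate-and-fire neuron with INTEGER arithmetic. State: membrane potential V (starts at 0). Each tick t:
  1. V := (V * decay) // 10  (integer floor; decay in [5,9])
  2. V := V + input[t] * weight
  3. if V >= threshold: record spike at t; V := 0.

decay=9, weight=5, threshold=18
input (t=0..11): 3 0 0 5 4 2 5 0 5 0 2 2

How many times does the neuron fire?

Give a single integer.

Answer: 5

Derivation:
t=0: input=3 -> V=15
t=1: input=0 -> V=13
t=2: input=0 -> V=11
t=3: input=5 -> V=0 FIRE
t=4: input=4 -> V=0 FIRE
t=5: input=2 -> V=10
t=6: input=5 -> V=0 FIRE
t=7: input=0 -> V=0
t=8: input=5 -> V=0 FIRE
t=9: input=0 -> V=0
t=10: input=2 -> V=10
t=11: input=2 -> V=0 FIRE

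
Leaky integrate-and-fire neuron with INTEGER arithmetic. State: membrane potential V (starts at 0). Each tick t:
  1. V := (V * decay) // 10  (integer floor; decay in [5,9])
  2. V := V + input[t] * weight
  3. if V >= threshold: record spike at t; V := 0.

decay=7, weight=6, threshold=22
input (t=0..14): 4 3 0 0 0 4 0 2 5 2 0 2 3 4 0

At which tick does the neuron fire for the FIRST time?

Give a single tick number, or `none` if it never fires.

Answer: 0

Derivation:
t=0: input=4 -> V=0 FIRE
t=1: input=3 -> V=18
t=2: input=0 -> V=12
t=3: input=0 -> V=8
t=4: input=0 -> V=5
t=5: input=4 -> V=0 FIRE
t=6: input=0 -> V=0
t=7: input=2 -> V=12
t=8: input=5 -> V=0 FIRE
t=9: input=2 -> V=12
t=10: input=0 -> V=8
t=11: input=2 -> V=17
t=12: input=3 -> V=0 FIRE
t=13: input=4 -> V=0 FIRE
t=14: input=0 -> V=0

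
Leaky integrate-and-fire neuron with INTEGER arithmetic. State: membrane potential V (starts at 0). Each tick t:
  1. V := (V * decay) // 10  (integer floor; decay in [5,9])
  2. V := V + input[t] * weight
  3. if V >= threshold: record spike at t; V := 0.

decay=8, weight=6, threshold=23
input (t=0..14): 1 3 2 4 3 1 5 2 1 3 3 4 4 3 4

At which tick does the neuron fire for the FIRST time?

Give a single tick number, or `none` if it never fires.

t=0: input=1 -> V=6
t=1: input=3 -> V=22
t=2: input=2 -> V=0 FIRE
t=3: input=4 -> V=0 FIRE
t=4: input=3 -> V=18
t=5: input=1 -> V=20
t=6: input=5 -> V=0 FIRE
t=7: input=2 -> V=12
t=8: input=1 -> V=15
t=9: input=3 -> V=0 FIRE
t=10: input=3 -> V=18
t=11: input=4 -> V=0 FIRE
t=12: input=4 -> V=0 FIRE
t=13: input=3 -> V=18
t=14: input=4 -> V=0 FIRE

Answer: 2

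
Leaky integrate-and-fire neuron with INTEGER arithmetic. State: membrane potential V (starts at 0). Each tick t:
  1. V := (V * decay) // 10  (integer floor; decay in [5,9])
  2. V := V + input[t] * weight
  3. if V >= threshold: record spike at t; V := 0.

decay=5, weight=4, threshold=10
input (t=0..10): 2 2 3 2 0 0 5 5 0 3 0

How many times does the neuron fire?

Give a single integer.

t=0: input=2 -> V=8
t=1: input=2 -> V=0 FIRE
t=2: input=3 -> V=0 FIRE
t=3: input=2 -> V=8
t=4: input=0 -> V=4
t=5: input=0 -> V=2
t=6: input=5 -> V=0 FIRE
t=7: input=5 -> V=0 FIRE
t=8: input=0 -> V=0
t=9: input=3 -> V=0 FIRE
t=10: input=0 -> V=0

Answer: 5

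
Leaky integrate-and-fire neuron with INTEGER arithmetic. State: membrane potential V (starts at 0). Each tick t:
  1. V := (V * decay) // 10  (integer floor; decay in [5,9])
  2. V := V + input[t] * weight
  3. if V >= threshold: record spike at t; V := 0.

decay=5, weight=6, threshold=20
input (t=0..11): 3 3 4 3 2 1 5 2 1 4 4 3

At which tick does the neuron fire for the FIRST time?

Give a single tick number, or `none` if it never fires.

t=0: input=3 -> V=18
t=1: input=3 -> V=0 FIRE
t=2: input=4 -> V=0 FIRE
t=3: input=3 -> V=18
t=4: input=2 -> V=0 FIRE
t=5: input=1 -> V=6
t=6: input=5 -> V=0 FIRE
t=7: input=2 -> V=12
t=8: input=1 -> V=12
t=9: input=4 -> V=0 FIRE
t=10: input=4 -> V=0 FIRE
t=11: input=3 -> V=18

Answer: 1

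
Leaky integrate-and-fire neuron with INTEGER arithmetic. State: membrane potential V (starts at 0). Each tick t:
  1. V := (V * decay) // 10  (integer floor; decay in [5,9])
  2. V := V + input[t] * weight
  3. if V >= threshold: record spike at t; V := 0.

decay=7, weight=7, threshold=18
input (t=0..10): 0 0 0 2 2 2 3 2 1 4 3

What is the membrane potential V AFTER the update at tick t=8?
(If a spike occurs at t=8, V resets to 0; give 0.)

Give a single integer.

t=0: input=0 -> V=0
t=1: input=0 -> V=0
t=2: input=0 -> V=0
t=3: input=2 -> V=14
t=4: input=2 -> V=0 FIRE
t=5: input=2 -> V=14
t=6: input=3 -> V=0 FIRE
t=7: input=2 -> V=14
t=8: input=1 -> V=16
t=9: input=4 -> V=0 FIRE
t=10: input=3 -> V=0 FIRE

Answer: 16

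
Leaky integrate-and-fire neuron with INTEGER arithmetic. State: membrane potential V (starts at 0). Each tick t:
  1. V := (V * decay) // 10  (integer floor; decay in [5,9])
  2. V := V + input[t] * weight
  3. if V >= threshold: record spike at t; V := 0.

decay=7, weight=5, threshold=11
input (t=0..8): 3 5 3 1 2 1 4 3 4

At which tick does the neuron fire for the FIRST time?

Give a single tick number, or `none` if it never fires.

Answer: 0

Derivation:
t=0: input=3 -> V=0 FIRE
t=1: input=5 -> V=0 FIRE
t=2: input=3 -> V=0 FIRE
t=3: input=1 -> V=5
t=4: input=2 -> V=0 FIRE
t=5: input=1 -> V=5
t=6: input=4 -> V=0 FIRE
t=7: input=3 -> V=0 FIRE
t=8: input=4 -> V=0 FIRE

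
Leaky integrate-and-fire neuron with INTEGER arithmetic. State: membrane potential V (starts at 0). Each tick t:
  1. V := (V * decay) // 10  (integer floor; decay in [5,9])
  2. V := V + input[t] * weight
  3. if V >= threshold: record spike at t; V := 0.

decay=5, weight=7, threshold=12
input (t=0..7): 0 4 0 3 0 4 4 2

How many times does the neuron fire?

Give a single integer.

Answer: 5

Derivation:
t=0: input=0 -> V=0
t=1: input=4 -> V=0 FIRE
t=2: input=0 -> V=0
t=3: input=3 -> V=0 FIRE
t=4: input=0 -> V=0
t=5: input=4 -> V=0 FIRE
t=6: input=4 -> V=0 FIRE
t=7: input=2 -> V=0 FIRE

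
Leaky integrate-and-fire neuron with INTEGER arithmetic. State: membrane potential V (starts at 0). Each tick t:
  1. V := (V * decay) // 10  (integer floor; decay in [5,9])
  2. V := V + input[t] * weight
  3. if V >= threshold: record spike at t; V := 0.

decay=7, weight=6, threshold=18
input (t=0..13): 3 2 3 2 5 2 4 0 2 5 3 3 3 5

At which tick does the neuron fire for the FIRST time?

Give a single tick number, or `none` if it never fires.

Answer: 0

Derivation:
t=0: input=3 -> V=0 FIRE
t=1: input=2 -> V=12
t=2: input=3 -> V=0 FIRE
t=3: input=2 -> V=12
t=4: input=5 -> V=0 FIRE
t=5: input=2 -> V=12
t=6: input=4 -> V=0 FIRE
t=7: input=0 -> V=0
t=8: input=2 -> V=12
t=9: input=5 -> V=0 FIRE
t=10: input=3 -> V=0 FIRE
t=11: input=3 -> V=0 FIRE
t=12: input=3 -> V=0 FIRE
t=13: input=5 -> V=0 FIRE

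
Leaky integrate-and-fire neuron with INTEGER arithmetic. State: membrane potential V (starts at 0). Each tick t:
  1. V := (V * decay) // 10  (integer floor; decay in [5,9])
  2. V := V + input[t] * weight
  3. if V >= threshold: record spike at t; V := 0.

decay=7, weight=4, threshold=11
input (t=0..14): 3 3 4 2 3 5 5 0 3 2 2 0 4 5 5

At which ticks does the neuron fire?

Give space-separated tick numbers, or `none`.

t=0: input=3 -> V=0 FIRE
t=1: input=3 -> V=0 FIRE
t=2: input=4 -> V=0 FIRE
t=3: input=2 -> V=8
t=4: input=3 -> V=0 FIRE
t=5: input=5 -> V=0 FIRE
t=6: input=5 -> V=0 FIRE
t=7: input=0 -> V=0
t=8: input=3 -> V=0 FIRE
t=9: input=2 -> V=8
t=10: input=2 -> V=0 FIRE
t=11: input=0 -> V=0
t=12: input=4 -> V=0 FIRE
t=13: input=5 -> V=0 FIRE
t=14: input=5 -> V=0 FIRE

Answer: 0 1 2 4 5 6 8 10 12 13 14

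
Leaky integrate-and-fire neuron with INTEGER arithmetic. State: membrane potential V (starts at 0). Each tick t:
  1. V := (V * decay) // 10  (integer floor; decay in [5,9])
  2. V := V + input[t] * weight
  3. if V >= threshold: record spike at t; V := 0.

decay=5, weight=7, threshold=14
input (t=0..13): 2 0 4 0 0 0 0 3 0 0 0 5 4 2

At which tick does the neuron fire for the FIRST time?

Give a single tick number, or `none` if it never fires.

t=0: input=2 -> V=0 FIRE
t=1: input=0 -> V=0
t=2: input=4 -> V=0 FIRE
t=3: input=0 -> V=0
t=4: input=0 -> V=0
t=5: input=0 -> V=0
t=6: input=0 -> V=0
t=7: input=3 -> V=0 FIRE
t=8: input=0 -> V=0
t=9: input=0 -> V=0
t=10: input=0 -> V=0
t=11: input=5 -> V=0 FIRE
t=12: input=4 -> V=0 FIRE
t=13: input=2 -> V=0 FIRE

Answer: 0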